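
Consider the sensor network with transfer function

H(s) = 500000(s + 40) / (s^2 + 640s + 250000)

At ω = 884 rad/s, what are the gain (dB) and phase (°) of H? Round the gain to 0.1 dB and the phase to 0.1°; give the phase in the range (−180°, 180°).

At s = jω = j884:
zero (s+40): 40 + j884 → |·| = √(40²+884²) = √783056 ≈ 884.9, ∠ = arctan(884/40) ≈ 87.41°
quadratic: (j884)² + 640·j884 + 250000 = -531456 + j565760 → |·| ≈ 7.7623e+05, ∠ ≈ 133.21°
|H| = 500000 · 884.9 / 7.7623e+05 ≈ 570
Gain = 20 log₁₀(570) ≈ 55.12 dB
∠H = 87.41° − 133.21° = -45.80°

55.1 dB, -45.8°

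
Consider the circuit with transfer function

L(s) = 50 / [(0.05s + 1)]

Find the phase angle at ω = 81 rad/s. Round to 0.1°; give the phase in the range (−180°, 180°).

At ω = 81 rad/s:
pole (1 + j81·0.05) = 1 + j4.05 → |·| ≈ 4.1716, ∠ ≈ 76.13°
∠L = (0°) − (76.13°) = -76.13°

-76.1°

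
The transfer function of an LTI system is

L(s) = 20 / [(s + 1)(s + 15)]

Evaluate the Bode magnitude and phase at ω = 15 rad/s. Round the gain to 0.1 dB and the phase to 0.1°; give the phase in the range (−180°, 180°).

At s = jω = j15:
pole (s+1): 1 + j15 → |·| = √(1²+15²) = √226 ≈ 15.033, ∠ = arctan(15/1) ≈ 86.19°
pole (s+15): 15 + j15 → |·| = √(15²+15²) = √450 ≈ 21.213, ∠ = arctan(15/15) ≈ 45.00°
|L| = 20 / 318.9 ≈ 0.062716
Gain = 20 log₁₀(0.062716) ≈ -24.05 dB
∠L = 0.00° − 131.19° = -131.19°

-24.1 dB, -131.2°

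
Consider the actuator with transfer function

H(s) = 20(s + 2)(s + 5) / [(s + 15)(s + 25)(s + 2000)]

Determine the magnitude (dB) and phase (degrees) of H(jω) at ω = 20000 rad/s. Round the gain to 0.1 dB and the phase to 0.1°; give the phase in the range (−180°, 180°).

-60.0 dB, -84.2°

At s = jω = j20000:
zero (s+2): 2 + j20000 → |·| = √(2²+20000²) = √400000004 ≈ 20000, ∠ = arctan(20000/2) ≈ 89.99°
zero (s+5): 5 + j20000 → |·| = √(5²+20000²) = √400000025 ≈ 20000, ∠ = arctan(20000/5) ≈ 89.99°
pole (s+15): 15 + j20000 → |·| = √(15²+20000²) = √400000225 ≈ 20000, ∠ = arctan(20000/15) ≈ 89.96°
pole (s+25): 25 + j20000 → |·| = √(25²+20000²) = √400000625 ≈ 20000, ∠ = arctan(20000/25) ≈ 89.93°
pole (s+2000): 2000 + j20000 → |·| = √(2000²+20000²) = √404000000 ≈ 20100, ∠ = arctan(20000/2000) ≈ 84.29°
|H| = 20 · 4e+08 / 8.04e+12 ≈ 0.00099502
Gain = 20 log₁₀(0.00099502) ≈ -60.04 dB
∠H = 179.98° − 264.18° = -84.20°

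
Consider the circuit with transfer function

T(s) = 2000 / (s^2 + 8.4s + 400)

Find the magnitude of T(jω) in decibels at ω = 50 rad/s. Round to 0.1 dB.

At s = jω = j50:
quadratic: (j50)² + 8.4·j50 + 400 = -2100 + j420 → |·| ≈ 2141.6, ∠ ≈ 168.69°
|T| = 2000 / 2141.6 ≈ 0.93388
Gain = 20 log₁₀(0.93388) ≈ -0.59 dB

-0.6 dB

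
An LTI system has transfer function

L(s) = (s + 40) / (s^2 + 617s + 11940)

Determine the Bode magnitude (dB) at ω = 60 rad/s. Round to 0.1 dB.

Substitute s = j60:
Numerator: (j60) + 40 = 40 + j60
Denominator: (j60)^2 + 617(j60) + 11940 = 8340 + j37020
|N| = √(40² + 60²) ≈ 72.111, ∠N ≈ 56.31°
|D| = √(8340² + 37020²) ≈ 37948, ∠D ≈ 77.30°
|L| = 72.111 / 37948 ≈ 0.0019003
Gain = 20 log₁₀(0.0019003) ≈ -54.42 dB

-54.4 dB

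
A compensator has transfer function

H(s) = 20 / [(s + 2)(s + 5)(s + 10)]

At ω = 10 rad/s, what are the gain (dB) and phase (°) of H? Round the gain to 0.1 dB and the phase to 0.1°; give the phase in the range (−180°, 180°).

At s = jω = j10:
pole (s+2): 2 + j10 → |·| = √(2²+10²) = √104 ≈ 10.198, ∠ = arctan(10/2) ≈ 78.69°
pole (s+5): 5 + j10 → |·| = √(5²+10²) = √125 ≈ 11.18, ∠ = arctan(10/5) ≈ 63.43°
pole (s+10): 10 + j10 → |·| = √(10²+10²) = √200 ≈ 14.142, ∠ = arctan(10/10) ≈ 45.00°
|H| = 20 / 1612.4 ≈ 0.012404
Gain = 20 log₁₀(0.012404) ≈ -38.13 dB
∠H = 0.00° − 187.12° = -187.12° ≡ 172.88° (principal value)

-38.1 dB, 172.9°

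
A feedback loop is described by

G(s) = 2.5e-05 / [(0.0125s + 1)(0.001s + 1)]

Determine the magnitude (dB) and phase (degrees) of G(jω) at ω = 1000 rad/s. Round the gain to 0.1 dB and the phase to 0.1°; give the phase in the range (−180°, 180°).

At ω = 1000 rad/s:
pole (1 + j1000·0.0125) = 1 + j12.5 → |·| ≈ 12.54, ∠ ≈ 85.43°
pole (1 + j1000·0.001) = 1 + j1 → |·| ≈ 1.4142, ∠ ≈ 45.00°
|G| = 2.5e-05 · 1 / (12.54 · 1.4142) ≈ 1.4097e-06
Gain = 20 log₁₀(1.4097e-06) ≈ -117.02 dB
∠G = (0°) − (85.43° + 45.00°) = -130.43°

-117.0 dB, -130.4°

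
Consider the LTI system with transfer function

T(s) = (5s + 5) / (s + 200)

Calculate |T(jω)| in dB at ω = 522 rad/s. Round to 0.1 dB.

Substitute s = j522:
Numerator: 5(j522) + 5 = 5 + j2610
Denominator: (j522) + 200 = 200 + j522
|N| = √(5² + 2610²) ≈ 2610, ∠N ≈ 89.89°
|D| = √(200² + 522²) ≈ 559, ∠D ≈ 69.04°
|T| = 2610 / 559 ≈ 4.6691
Gain = 20 log₁₀(4.6691) ≈ 13.38 dB

13.4 dB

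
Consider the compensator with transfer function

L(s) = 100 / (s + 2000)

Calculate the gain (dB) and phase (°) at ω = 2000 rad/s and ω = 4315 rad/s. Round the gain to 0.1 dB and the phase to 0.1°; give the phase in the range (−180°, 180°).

Substitute s = j2000:
Numerator: 100 = 100 + j0
Denominator: (j2000) + 2000 = 2000 + j2000
|N| = √(100² + 0²) ≈ 100, ∠N ≈ 0.00°
|D| = √(2000² + 2000²) ≈ 2828.4, ∠D ≈ 45.00°
|L| = 100 / 2828.4 ≈ 0.035356
Gain = 20 log₁₀(0.035356) ≈ -29.03 dB
∠L = 0.00° − 45.00° = -45.00°

Substitute s = j4315:
Numerator: 100 = 100 + j0
Denominator: (j4315) + 2000 = 2000 + j4315
|N| = √(100² + 0²) ≈ 100, ∠N ≈ 0.00°
|D| = √(2000² + 4315²) ≈ 4756, ∠D ≈ 65.13°
|L| = 100 / 4756 ≈ 0.021026
Gain = 20 log₁₀(0.021026) ≈ -33.54 dB
∠L = 0.00° − 65.13° = -65.13°

ω = 2000: -29.0 dB, -45.0°; ω = 4315: -33.5 dB, -65.1°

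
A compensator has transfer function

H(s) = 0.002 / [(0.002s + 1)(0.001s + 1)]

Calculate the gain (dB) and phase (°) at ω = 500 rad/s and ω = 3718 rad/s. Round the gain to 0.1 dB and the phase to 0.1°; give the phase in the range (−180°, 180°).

At ω = 500 rad/s:
pole (1 + j500·0.002) = 1 + j1 → |·| ≈ 1.4142, ∠ ≈ 45.00°
pole (1 + j500·0.001) = 1 + j0.5 → |·| ≈ 1.118, ∠ ≈ 26.57°
|H| = 0.002 · 1 / (1.4142 · 1.118) ≈ 0.001265
Gain = 20 log₁₀(0.001265) ≈ -57.96 dB
∠H = (0°) − (45.00° + 26.57°) = -71.57°

At ω = 3718 rad/s:
pole (1 + j3718·0.002) = 1 + j7.436 → |·| ≈ 7.5029, ∠ ≈ 82.34°
pole (1 + j3718·0.001) = 1 + j3.718 → |·| ≈ 3.8501, ∠ ≈ 74.95°
|H| = 0.002 · 1 / (7.5029 · 3.8501) ≈ 6.9235e-05
Gain = 20 log₁₀(6.9235e-05) ≈ -83.19 dB
∠H = (0°) − (82.34° + 74.95°) = -157.29°

ω = 500: -58.0 dB, -71.6°; ω = 3718: -83.2 dB, -157.3°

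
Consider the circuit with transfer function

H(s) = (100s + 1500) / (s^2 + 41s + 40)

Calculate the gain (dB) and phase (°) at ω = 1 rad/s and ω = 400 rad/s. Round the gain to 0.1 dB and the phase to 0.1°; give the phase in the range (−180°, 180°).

ω = 1: 28.5 dB, -42.6°; ω = 400: -12.1 dB, -86.3°

Substitute s = j1:
Numerator: 100(j1) + 1500 = 1500 + j100
Denominator: (j1)^2 + 41(j1) + 40 = 39 + j41
|N| = √(1500² + 100²) ≈ 1503.3, ∠N ≈ 3.81°
|D| = √(39² + 41²) ≈ 56.586, ∠D ≈ 46.43°
|H| = 1503.3 / 56.586 ≈ 26.567
Gain = 20 log₁₀(26.567) ≈ 28.49 dB
∠H = 3.81° − 46.43° = -42.62°

Substitute s = j400:
Numerator: 100(j400) + 1500 = 1500 + j40000
Denominator: (j400)^2 + 41(j400) + 40 = -159960 + j16400
|N| = √(1500² + 40000²) ≈ 40028, ∠N ≈ 87.85°
|D| = √(159960² + 16400²) ≈ 1.608e+05, ∠D ≈ 174.15°
|H| = 40028 / 1.608e+05 ≈ 0.24893
Gain = 20 log₁₀(0.24893) ≈ -12.08 dB
∠H = 87.85° − 174.15° = -86.30°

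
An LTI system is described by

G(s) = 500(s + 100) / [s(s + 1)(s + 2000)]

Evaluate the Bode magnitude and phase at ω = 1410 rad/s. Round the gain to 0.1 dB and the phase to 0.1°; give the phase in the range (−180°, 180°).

-76.8 dB, -129.2°

At s = jω = j1410:
zero (s+100): 100 + j1410 → |·| = √(100²+1410²) = √1998100 ≈ 1413.5, ∠ = arctan(1410/100) ≈ 85.94°
pole (s+1): 1 + j1410 → |·| = √(1²+1410²) = √1988101 ≈ 1410, ∠ = arctan(1410/1) ≈ 89.96°
pole (s+2000): 2000 + j1410 → |·| = √(2000²+1410²) = √5988100 ≈ 2447.1, ∠ = arctan(1410/2000) ≈ 35.18°
pole at origin: |s| = 1410, ∠ = 90.00° (in denominator)
|G| = 500 · 1413.5 / 4.8651e+09 ≈ 0.00014527
Gain = 20 log₁₀(0.00014527) ≈ -76.76 dB
∠G = 85.94° − 215.14° = -129.20°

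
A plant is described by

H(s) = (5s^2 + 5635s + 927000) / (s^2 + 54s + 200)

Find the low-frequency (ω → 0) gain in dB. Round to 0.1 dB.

73.3 dB

H(0) = 927000 / 200 = 4635
20 log₁₀(4635) ≈ 73.32 dB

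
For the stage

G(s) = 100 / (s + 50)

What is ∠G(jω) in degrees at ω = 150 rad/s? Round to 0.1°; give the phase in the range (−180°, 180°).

Substitute s = j150:
Numerator: 100 = 100 + j0
Denominator: (j150) + 50 = 50 + j150
|N| = √(100² + 0²) ≈ 100, ∠N ≈ 0.00°
|D| = √(50² + 150²) ≈ 158.11, ∠D ≈ 71.57°
∠G = 0.00° − 71.57° = -71.57°

-71.6°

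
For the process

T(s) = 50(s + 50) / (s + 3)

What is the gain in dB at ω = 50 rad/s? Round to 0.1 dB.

37.0 dB

At s = jω = j50:
zero (s+50): 50 + j50 → |·| = √(50²+50²) = √5000 ≈ 70.711, ∠ = arctan(50/50) ≈ 45.00°
pole (s+3): 3 + j50 → |·| = √(3²+50²) = √2509 ≈ 50.09, ∠ = arctan(50/3) ≈ 86.57°
|T| = 50 · 70.711 / 50.09 ≈ 70.584
Gain = 20 log₁₀(70.584) ≈ 36.97 dB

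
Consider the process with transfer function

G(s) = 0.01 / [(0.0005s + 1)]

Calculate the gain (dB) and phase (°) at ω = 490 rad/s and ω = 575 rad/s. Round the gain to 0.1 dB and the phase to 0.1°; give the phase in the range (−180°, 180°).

ω = 490: -40.3 dB, -13.8°; ω = 575: -40.3 dB, -16.0°

At ω = 490 rad/s:
pole (1 + j490·0.0005) = 1 + j0.245 → |·| ≈ 1.0296, ∠ ≈ 13.77°
|G| = 0.01 · 1 / (1.0296) ≈ 0.0097125
Gain = 20 log₁₀(0.0097125) ≈ -40.25 dB
∠G = (0°) − (13.77°) = -13.77°

At ω = 575 rad/s:
pole (1 + j575·0.0005) = 1 + j0.2875 → |·| ≈ 1.0405, ∠ ≈ 16.04°
|G| = 0.01 · 1 / (1.0405) ≈ 0.0096108
Gain = 20 log₁₀(0.0096108) ≈ -40.34 dB
∠G = (0°) − (16.04°) = -16.04°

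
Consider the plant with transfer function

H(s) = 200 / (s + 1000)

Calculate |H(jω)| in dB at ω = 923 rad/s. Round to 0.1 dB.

Substitute s = j923:
Numerator: 200 = 200 + j0
Denominator: (j923) + 1000 = 1000 + j923
|N| = √(200² + 0²) ≈ 200, ∠N ≈ 0.00°
|D| = √(1000² + 923²) ≈ 1360.9, ∠D ≈ 42.71°
|H| = 200 / 1360.9 ≈ 0.14696
Gain = 20 log₁₀(0.14696) ≈ -16.66 dB

-16.7 dB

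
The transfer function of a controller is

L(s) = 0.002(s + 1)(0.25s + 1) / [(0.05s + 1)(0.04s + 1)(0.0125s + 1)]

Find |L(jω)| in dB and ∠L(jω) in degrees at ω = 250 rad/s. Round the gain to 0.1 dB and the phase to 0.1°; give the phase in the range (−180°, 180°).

At ω = 250 rad/s:
zero (1 + j250·1) = 1 + j250 → |·| ≈ 250, ∠ ≈ 89.77°
zero (1 + j250·0.25) = 1 + j62.5 → |·| ≈ 62.508, ∠ ≈ 89.08°
pole (1 + j250·0.05) = 1 + j12.5 → |·| ≈ 12.54, ∠ ≈ 85.43°
pole (1 + j250·0.04) = 1 + j10 → |·| ≈ 10.05, ∠ ≈ 84.29°
pole (1 + j250·0.0125) = 1 + j3.125 → |·| ≈ 3.2811, ∠ ≈ 72.26°
|L| = 0.002 · 250 · 62.508 / (12.54 · 10.05 · 3.2811) ≈ 0.075583
Gain = 20 log₁₀(0.075583) ≈ -22.43 dB
∠L = (89.77° + 89.08°) − (85.43° + 84.29° + 72.26°) = -63.13°

-22.4 dB, -63.1°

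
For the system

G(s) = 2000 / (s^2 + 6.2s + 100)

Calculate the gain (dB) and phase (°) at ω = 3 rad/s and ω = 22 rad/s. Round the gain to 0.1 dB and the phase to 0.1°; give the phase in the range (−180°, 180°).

At s = jω = j3:
quadratic: (j3)² + 6.2·j3 + 100 = 91 + j18.6 → |·| ≈ 92.881, ∠ ≈ 11.55°
|G| = 2000 / 92.881 ≈ 21.533
Gain = 20 log₁₀(21.533) ≈ 26.66 dB
∠G = 0.00° − 11.55° = -11.55°

At s = jω = j22:
quadratic: (j22)² + 6.2·j22 + 100 = -384 + j136.4 → |·| ≈ 407.51, ∠ ≈ 160.44°
|G| = 2000 / 407.51 ≈ 4.9079
Gain = 20 log₁₀(4.9079) ≈ 13.82 dB
∠G = 0.00° − 160.44° = -160.44°

ω = 3: 26.7 dB, -11.6°; ω = 22: 13.8 dB, -160.4°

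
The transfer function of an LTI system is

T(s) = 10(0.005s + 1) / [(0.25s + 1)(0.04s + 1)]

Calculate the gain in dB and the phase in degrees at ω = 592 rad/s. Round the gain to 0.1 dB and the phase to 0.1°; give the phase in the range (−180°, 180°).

At ω = 592 rad/s:
zero (1 + j592·0.005) = 1 + j2.96 → |·| ≈ 3.1244, ∠ ≈ 71.33°
pole (1 + j592·0.25) = 1 + j148 → |·| ≈ 148, ∠ ≈ 89.61°
pole (1 + j592·0.04) = 1 + j23.68 → |·| ≈ 23.701, ∠ ≈ 87.58°
|T| = 10 · 3.1244 / (148 · 23.701) ≈ 0.0089071
Gain = 20 log₁₀(0.0089071) ≈ -41.01 dB
∠T = (71.33°) − (89.61° + 87.58°) = -105.86°

-41.0 dB, -105.9°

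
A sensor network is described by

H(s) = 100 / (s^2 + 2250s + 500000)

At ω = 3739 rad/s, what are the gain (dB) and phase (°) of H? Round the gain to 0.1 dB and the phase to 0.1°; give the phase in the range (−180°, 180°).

Substitute s = j3739:
Numerator: 100 = 100 + j0
Denominator: (j3739)^2 + 2250(j3739) + 500000 = -13480121 + j8412750
|N| = √(100² + 0²) ≈ 100, ∠N ≈ 0.00°
|D| = √(13480121² + 8412750²) ≈ 1.589e+07, ∠D ≈ 148.03°
|H| = 100 / 1.589e+07 ≈ 6.2933e-06
Gain = 20 log₁₀(6.2933e-06) ≈ -104.02 dB
∠H = 0.00° − 148.03° = -148.03°

-104.0 dB, -148.0°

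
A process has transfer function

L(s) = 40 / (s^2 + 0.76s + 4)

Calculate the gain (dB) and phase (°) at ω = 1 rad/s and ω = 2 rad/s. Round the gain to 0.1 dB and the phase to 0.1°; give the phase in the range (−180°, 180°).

ω = 1: 22.2 dB, -14.2°; ω = 2: 28.4 dB, -90.0°

At s = jω = j1:
quadratic: (j1)² + 0.76·j1 + 4 = 3 + j0.76 → |·| ≈ 3.0948, ∠ ≈ 14.22°
|L| = 40 / 3.0948 ≈ 12.925
Gain = 20 log₁₀(12.925) ≈ 22.23 dB
∠L = 0.00° − 14.22° = -14.22°

At s = jω = j2:
quadratic: (j2)² + 0.76·j2 + 4 = 0 + j1.52 → |·| ≈ 1.52, ∠ ≈ 90.00°
|L| = 40 / 1.52 ≈ 26.316
Gain = 20 log₁₀(26.316) ≈ 28.40 dB
∠L = 0.00° − 90.00° = -90.00°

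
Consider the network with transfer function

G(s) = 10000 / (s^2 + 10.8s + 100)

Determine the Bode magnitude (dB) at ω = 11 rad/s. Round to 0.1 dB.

At s = jω = j11:
quadratic: (j11)² + 10.8·j11 + 100 = -21 + j118.8 → |·| ≈ 120.64, ∠ ≈ 100.02°
|G| = 10000 / 120.64 ≈ 82.891
Gain = 20 log₁₀(82.891) ≈ 38.37 dB

38.4 dB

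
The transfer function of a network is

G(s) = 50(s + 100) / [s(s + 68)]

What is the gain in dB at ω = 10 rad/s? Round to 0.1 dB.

At s = jω = j10:
zero (s+100): 100 + j10 → |·| = √(100²+10²) = √10100 ≈ 100.5, ∠ = arctan(10/100) ≈ 5.71°
pole (s+68): 68 + j10 → |·| = √(68²+10²) = √4724 ≈ 68.731, ∠ = arctan(10/68) ≈ 8.37°
pole at origin: |s| = 10, ∠ = 90.00° (in denominator)
|G| = 50 · 100.5 / 687.31 ≈ 7.3111
Gain = 20 log₁₀(7.3111) ≈ 17.28 dB

17.3 dB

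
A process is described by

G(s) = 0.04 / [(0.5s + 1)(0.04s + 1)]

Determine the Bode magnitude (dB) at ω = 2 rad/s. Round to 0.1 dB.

-31.0 dB

At ω = 2 rad/s:
pole (1 + j2·0.5) = 1 + j1 → |·| ≈ 1.4142, ∠ ≈ 45.00°
pole (1 + j2·0.04) = 1 + j0.08 → |·| ≈ 1.0032, ∠ ≈ 4.57°
|G| = 0.04 · 1 / (1.4142 · 1.0032) ≈ 0.028194
Gain = 20 log₁₀(0.028194) ≈ -31.00 dB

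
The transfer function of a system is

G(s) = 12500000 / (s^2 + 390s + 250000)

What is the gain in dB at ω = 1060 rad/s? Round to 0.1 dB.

22.2 dB

At s = jω = j1060:
quadratic: (j1060)² + 390·j1060 + 250000 = -873600 + j413400 → |·| ≈ 9.6648e+05, ∠ ≈ 154.68°
|G| = 12500000 / 9.6648e+05 ≈ 12.934
Gain = 20 log₁₀(12.934) ≈ 22.23 dB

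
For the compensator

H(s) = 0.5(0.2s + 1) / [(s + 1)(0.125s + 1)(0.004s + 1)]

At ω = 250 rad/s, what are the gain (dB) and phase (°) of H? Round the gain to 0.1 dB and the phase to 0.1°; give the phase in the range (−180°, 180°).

-52.9 dB, -134.1°

At ω = 250 rad/s:
zero (1 + j250·0.2) = 1 + j50 → |·| ≈ 50.01, ∠ ≈ 88.85°
pole (1 + j250·1) = 1 + j250 → |·| ≈ 250, ∠ ≈ 89.77°
pole (1 + j250·0.125) = 1 + j31.25 → |·| ≈ 31.266, ∠ ≈ 88.17°
pole (1 + j250·0.004) = 1 + j1 → |·| ≈ 1.4142, ∠ ≈ 45.00°
|H| = 0.5 · 50.01 / (250 · 31.266 · 1.4142) ≈ 0.0022621
Gain = 20 log₁₀(0.0022621) ≈ -52.91 dB
∠H = (88.85°) − (89.77° + 88.17° + 45.00°) = -134.09°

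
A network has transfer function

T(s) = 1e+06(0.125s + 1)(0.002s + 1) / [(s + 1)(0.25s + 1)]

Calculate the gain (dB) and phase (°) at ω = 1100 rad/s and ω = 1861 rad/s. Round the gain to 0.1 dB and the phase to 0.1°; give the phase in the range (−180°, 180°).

At ω = 1100 rad/s:
zero (1 + j1100·0.125) = 1 + j137.5 → |·| ≈ 137.5, ∠ ≈ 89.58°
zero (1 + j1100·0.002) = 1 + j2.2 → |·| ≈ 2.4166, ∠ ≈ 65.56°
pole (1 + j1100·1) = 1 + j1100 → |·| ≈ 1100, ∠ ≈ 89.95°
pole (1 + j1100·0.25) = 1 + j275 → |·| ≈ 275, ∠ ≈ 89.79°
|T| = 1e+06 · 137.5 · 2.4166 / (1100 · 275) ≈ 1098.5
Gain = 20 log₁₀(1098.5) ≈ 60.82 dB
∠T = (89.58° + 65.56°) − (89.95° + 89.79°) = -24.60°

At ω = 1861 rad/s:
zero (1 + j1861·0.125) = 1 + j232.625 → |·| ≈ 232.63, ∠ ≈ 89.75°
zero (1 + j1861·0.002) = 1 + j3.722 → |·| ≈ 3.854, ∠ ≈ 74.96°
pole (1 + j1861·1) = 1 + j1861 → |·| ≈ 1861, ∠ ≈ 89.97°
pole (1 + j1861·0.25) = 1 + j465.25 → |·| ≈ 465.25, ∠ ≈ 89.88°
|T| = 1e+06 · 232.63 · 3.854 / (1861 · 465.25) ≈ 1035.5
Gain = 20 log₁₀(1035.5) ≈ 60.30 dB
∠T = (89.75° + 74.96°) − (89.97° + 89.88°) = -15.14°

ω = 1100: 60.8 dB, -24.6°; ω = 1861: 60.3 dB, -15.1°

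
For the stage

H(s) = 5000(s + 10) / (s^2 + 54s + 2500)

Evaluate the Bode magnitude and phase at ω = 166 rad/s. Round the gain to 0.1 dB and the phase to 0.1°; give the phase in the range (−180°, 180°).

29.9 dB, -73.8°

At s = jω = j166:
zero (s+10): 10 + j166 → |·| = √(10²+166²) = √27656 ≈ 166.3, ∠ = arctan(166/10) ≈ 86.55°
quadratic: (j166)² + 54·j166 + 2500 = -25056 + j8964 → |·| ≈ 26611, ∠ ≈ 160.31°
|H| = 5000 · 166.3 / 26611 ≈ 31.246
Gain = 20 log₁₀(31.246) ≈ 29.90 dB
∠H = 86.55° − 160.31° = -73.76°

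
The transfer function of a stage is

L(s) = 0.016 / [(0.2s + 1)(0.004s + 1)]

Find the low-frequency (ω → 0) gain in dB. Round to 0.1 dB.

L(0) = 0.016 · 1 / 1 = 0.016
20 log₁₀(0.016) ≈ -35.92 dB

-35.9 dB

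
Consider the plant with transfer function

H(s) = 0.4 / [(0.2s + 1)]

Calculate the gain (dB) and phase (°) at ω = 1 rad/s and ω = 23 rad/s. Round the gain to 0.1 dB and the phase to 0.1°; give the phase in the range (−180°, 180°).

At ω = 1 rad/s:
pole (1 + j1·0.2) = 1 + j0.2 → |·| ≈ 1.0198, ∠ ≈ 11.31°
|H| = 0.4 · 1 / (1.0198) ≈ 0.39223
Gain = 20 log₁₀(0.39223) ≈ -8.13 dB
∠H = (0°) − (11.31°) = -11.31°

At ω = 23 rad/s:
pole (1 + j23·0.2) = 1 + j4.6 → |·| ≈ 4.7074, ∠ ≈ 77.74°
|H| = 0.4 · 1 / (4.7074) ≈ 0.084973
Gain = 20 log₁₀(0.084973) ≈ -21.41 dB
∠H = (0°) − (77.74°) = -77.74°

ω = 1: -8.1 dB, -11.3°; ω = 23: -21.4 dB, -77.7°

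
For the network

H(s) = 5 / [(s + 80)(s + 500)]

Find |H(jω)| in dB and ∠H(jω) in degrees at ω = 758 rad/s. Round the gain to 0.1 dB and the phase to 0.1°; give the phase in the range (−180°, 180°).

At s = jω = j758:
pole (s+80): 80 + j758 → |·| = √(80²+758²) = √580964 ≈ 762.21, ∠ = arctan(758/80) ≈ 83.98°
pole (s+500): 500 + j758 → |·| = √(500²+758²) = √824564 ≈ 908.06, ∠ = arctan(758/500) ≈ 56.59°
|H| = 5 / 6.9213e+05 ≈ 7.2241e-06
Gain = 20 log₁₀(7.2241e-06) ≈ -102.82 dB
∠H = 0.00° − 140.57° = -140.57°

-102.8 dB, -140.6°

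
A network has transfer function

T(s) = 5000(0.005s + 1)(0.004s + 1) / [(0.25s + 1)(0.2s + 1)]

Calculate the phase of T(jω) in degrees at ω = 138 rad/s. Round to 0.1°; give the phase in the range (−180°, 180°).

-112.8°

At ω = 138 rad/s:
zero (1 + j138·0.005) = 1 + j0.69 → |·| ≈ 1.2149, ∠ ≈ 34.61°
zero (1 + j138·0.004) = 1 + j0.552 → |·| ≈ 1.1422, ∠ ≈ 28.90°
pole (1 + j138·0.25) = 1 + j34.5 → |·| ≈ 34.514, ∠ ≈ 88.34°
pole (1 + j138·0.2) = 1 + j27.6 → |·| ≈ 27.618, ∠ ≈ 87.92°
∠T = (34.61° + 28.90°) − (88.34° + 87.92°) = -112.75°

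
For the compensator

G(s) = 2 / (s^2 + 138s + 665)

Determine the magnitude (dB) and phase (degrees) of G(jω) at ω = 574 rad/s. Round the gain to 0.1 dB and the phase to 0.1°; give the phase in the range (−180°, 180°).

-104.6 dB, -166.5°

Substitute s = j574:
Numerator: 2 = 2 + j0
Denominator: (j574)^2 + 138(j574) + 665 = -328811 + j79212
|N| = √(2² + 0²) ≈ 2, ∠N ≈ 0.00°
|D| = √(328811² + 79212²) ≈ 3.3822e+05, ∠D ≈ 166.46°
|G| = 2 / 3.3822e+05 ≈ 5.9133e-06
Gain = 20 log₁₀(5.9133e-06) ≈ -104.56 dB
∠G = 0.00° − 166.46° = -166.46°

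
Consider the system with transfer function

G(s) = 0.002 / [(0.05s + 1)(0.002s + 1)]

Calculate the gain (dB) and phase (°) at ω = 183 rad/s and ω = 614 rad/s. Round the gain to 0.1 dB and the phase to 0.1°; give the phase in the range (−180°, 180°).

ω = 183: -73.8 dB, -103.9°; ω = 614: -87.7 dB, -139.0°

At ω = 183 rad/s:
pole (1 + j183·0.05) = 1 + j9.15 → |·| ≈ 9.2045, ∠ ≈ 83.76°
pole (1 + j183·0.002) = 1 + j0.366 → |·| ≈ 1.0649, ∠ ≈ 20.10°
|G| = 0.002 · 1 / (9.2045 · 1.0649) ≈ 0.00020404
Gain = 20 log₁₀(0.00020404) ≈ -73.81 dB
∠G = (0°) − (83.76° + 20.10°) = -103.86°

At ω = 614 rad/s:
pole (1 + j614·0.05) = 1 + j30.7 → |·| ≈ 30.716, ∠ ≈ 88.13°
pole (1 + j614·0.002) = 1 + j1.228 → |·| ≈ 1.5837, ∠ ≈ 50.84°
|G| = 0.002 · 1 / (30.716 · 1.5837) ≈ 4.1114e-05
Gain = 20 log₁₀(4.1114e-05) ≈ -87.72 dB
∠G = (0°) − (88.13° + 50.84°) = -138.97°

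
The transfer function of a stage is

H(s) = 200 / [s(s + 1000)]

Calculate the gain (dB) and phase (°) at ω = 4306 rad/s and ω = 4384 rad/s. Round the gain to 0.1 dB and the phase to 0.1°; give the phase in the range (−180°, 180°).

ω = 4306: -99.6 dB, -166.9°; ω = 4384: -99.9 dB, -167.2°

At s = jω = j4306:
pole (s+1000): 1000 + j4306 → |·| = √(1000²+4306²) = √19541636 ≈ 4420.6, ∠ = arctan(4306/1000) ≈ 76.93°
pole at origin: |s| = 4306, ∠ = 90.00° (in denominator)
|H| = 200 / 1.9035e+07 ≈ 1.0507e-05
Gain = 20 log₁₀(1.0507e-05) ≈ -99.57 dB
∠H = 0.00° − 166.93° = -166.93°

At s = jω = j4384:
pole (s+1000): 1000 + j4384 → |·| = √(1000²+4384²) = √20219456 ≈ 4496.6, ∠ = arctan(4384/1000) ≈ 77.15°
pole at origin: |s| = 4384, ∠ = 90.00° (in denominator)
|H| = 200 / 1.9713e+07 ≈ 1.0146e-05
Gain = 20 log₁₀(1.0146e-05) ≈ -99.87 dB
∠H = 0.00° − 167.15° = -167.15°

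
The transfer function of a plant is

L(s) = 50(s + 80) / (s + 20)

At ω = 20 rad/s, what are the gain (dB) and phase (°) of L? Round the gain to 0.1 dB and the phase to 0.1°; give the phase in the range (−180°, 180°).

43.3 dB, -31.0°

At s = jω = j20:
zero (s+80): 80 + j20 → |·| = √(80²+20²) = √6800 ≈ 82.462, ∠ = arctan(20/80) ≈ 14.04°
pole (s+20): 20 + j20 → |·| = √(20²+20²) = √800 ≈ 28.284, ∠ = arctan(20/20) ≈ 45.00°
|L| = 50 · 82.462 / 28.284 ≈ 145.77
Gain = 20 log₁₀(145.77) ≈ 43.27 dB
∠L = 14.04° − 45.00° = -30.96°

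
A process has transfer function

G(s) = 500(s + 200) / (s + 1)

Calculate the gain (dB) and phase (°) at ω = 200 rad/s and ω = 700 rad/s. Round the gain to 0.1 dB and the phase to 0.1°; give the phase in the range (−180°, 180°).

At s = jω = j200:
zero (s+200): 200 + j200 → |·| = √(200²+200²) = √80000 ≈ 282.84, ∠ = arctan(200/200) ≈ 45.00°
pole (s+1): 1 + j200 → |·| = √(1²+200²) = √40001 ≈ 200, ∠ = arctan(200/1) ≈ 89.71°
|G| = 500 · 282.84 / 200 ≈ 707.1
Gain = 20 log₁₀(707.1) ≈ 56.99 dB
∠G = 45.00° − 89.71° = -44.71°

At s = jω = j700:
zero (s+200): 200 + j700 → |·| = √(200²+700²) = √530000 ≈ 728.01, ∠ = arctan(700/200) ≈ 74.05°
pole (s+1): 1 + j700 → |·| = √(1²+700²) = √490001 ≈ 700, ∠ = arctan(700/1) ≈ 89.92°
|G| = 500 · 728.01 / 700 ≈ 520.01
Gain = 20 log₁₀(520.01) ≈ 54.32 dB
∠G = 74.05° − 89.92° = -15.87°

ω = 200: 57.0 dB, -44.7°; ω = 700: 54.3 dB, -15.9°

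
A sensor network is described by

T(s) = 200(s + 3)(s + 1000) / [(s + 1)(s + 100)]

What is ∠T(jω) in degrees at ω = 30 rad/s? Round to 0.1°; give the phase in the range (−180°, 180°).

At s = jω = j30:
zero (s+3): 3 + j30 → |·| = √(3²+30²) = √909 ≈ 30.15, ∠ = arctan(30/3) ≈ 84.29°
zero (s+1000): 1000 + j30 → |·| = √(1000²+30²) = √1000900 ≈ 1000.4, ∠ = arctan(30/1000) ≈ 1.72°
pole (s+1): 1 + j30 → |·| = √(1²+30²) = √901 ≈ 30.017, ∠ = arctan(30/1) ≈ 88.09°
pole (s+100): 100 + j30 → |·| = √(100²+30²) = √10900 ≈ 104.4, ∠ = arctan(30/100) ≈ 16.70°
∠T = 86.01° − 104.79° = -18.78°

-18.8°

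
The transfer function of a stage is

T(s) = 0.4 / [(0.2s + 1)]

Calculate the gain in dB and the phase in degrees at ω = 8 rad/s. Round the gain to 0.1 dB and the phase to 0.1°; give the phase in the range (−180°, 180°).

At ω = 8 rad/s:
pole (1 + j8·0.2) = 1 + j1.6 → |·| ≈ 1.8868, ∠ ≈ 57.99°
|T| = 0.4 · 1 / (1.8868) ≈ 0.212
Gain = 20 log₁₀(0.212) ≈ -13.47 dB
∠T = (0°) − (57.99°) = -57.99°

-13.5 dB, -58.0°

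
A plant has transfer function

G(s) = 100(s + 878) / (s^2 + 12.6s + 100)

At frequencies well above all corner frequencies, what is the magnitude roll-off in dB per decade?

Each pole contributes −20 dB/decade at high frequency; each zero contributes +20 dB/decade.
Net: 1 zero(s) − 2 pole(s) → -20 dB/decade.

-20 dB/decade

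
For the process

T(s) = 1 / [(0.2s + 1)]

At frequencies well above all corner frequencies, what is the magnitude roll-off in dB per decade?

Each pole contributes −20 dB/decade at high frequency; each zero contributes +20 dB/decade.
Net: 0 zero(s) − 1 pole(s) → -20 dB/decade.

-20 dB/decade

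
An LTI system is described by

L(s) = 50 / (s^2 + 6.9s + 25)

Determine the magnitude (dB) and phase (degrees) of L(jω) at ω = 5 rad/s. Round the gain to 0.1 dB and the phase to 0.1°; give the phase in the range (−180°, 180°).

3.2 dB, -90.0°

At s = jω = j5:
quadratic: (j5)² + 6.9·j5 + 25 = 0 + j34.5 → |·| ≈ 34.5, ∠ ≈ 90.00°
|L| = 50 / 34.5 ≈ 1.4493
Gain = 20 log₁₀(1.4493) ≈ 3.22 dB
∠L = 0.00° − 90.00° = -90.00°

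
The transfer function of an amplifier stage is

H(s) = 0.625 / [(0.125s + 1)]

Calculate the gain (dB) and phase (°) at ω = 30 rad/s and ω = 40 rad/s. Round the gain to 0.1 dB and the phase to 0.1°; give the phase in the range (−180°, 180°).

At ω = 30 rad/s:
pole (1 + j30·0.125) = 1 + j3.75 → |·| ≈ 3.881, ∠ ≈ 75.07°
|H| = 0.625 · 1 / (3.881) ≈ 0.16104
Gain = 20 log₁₀(0.16104) ≈ -15.86 dB
∠H = (0°) − (75.07°) = -75.07°

At ω = 40 rad/s:
pole (1 + j40·0.125) = 1 + j5 → |·| ≈ 5.099, ∠ ≈ 78.69°
|H| = 0.625 · 1 / (5.099) ≈ 0.12257
Gain = 20 log₁₀(0.12257) ≈ -18.23 dB
∠H = (0°) − (78.69°) = -78.69°

ω = 30: -15.9 dB, -75.1°; ω = 40: -18.2 dB, -78.7°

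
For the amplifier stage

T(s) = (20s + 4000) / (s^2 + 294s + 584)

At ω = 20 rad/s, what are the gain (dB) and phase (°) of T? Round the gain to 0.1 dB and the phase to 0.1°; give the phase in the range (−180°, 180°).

Substitute s = j20:
Numerator: 20(j20) + 4000 = 4000 + j400
Denominator: (j20)^2 + 294(j20) + 584 = 184 + j5880
|N| = √(4000² + 400²) ≈ 4020, ∠N ≈ 5.71°
|D| = √(184² + 5880²) ≈ 5882.9, ∠D ≈ 88.21°
|T| = 4020 / 5882.9 ≈ 0.68334
Gain = 20 log₁₀(0.68334) ≈ -3.31 dB
∠T = 5.71° − 88.21° = -82.50°

-3.3 dB, -82.5°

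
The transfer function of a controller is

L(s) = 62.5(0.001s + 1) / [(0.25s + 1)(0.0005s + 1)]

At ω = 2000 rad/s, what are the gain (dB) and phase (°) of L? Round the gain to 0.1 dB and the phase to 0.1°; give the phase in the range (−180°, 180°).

-14.1 dB, -71.5°

At ω = 2000 rad/s:
zero (1 + j2000·0.001) = 1 + j2 → |·| ≈ 2.2361, ∠ ≈ 63.43°
pole (1 + j2000·0.25) = 1 + j500 → |·| ≈ 500, ∠ ≈ 89.89°
pole (1 + j2000·0.0005) = 1 + j1 → |·| ≈ 1.4142, ∠ ≈ 45.00°
|L| = 62.5 · 2.2361 / (500 · 1.4142) ≈ 0.19765
Gain = 20 log₁₀(0.19765) ≈ -14.08 dB
∠L = (63.43°) − (89.89° + 45.00°) = -71.46°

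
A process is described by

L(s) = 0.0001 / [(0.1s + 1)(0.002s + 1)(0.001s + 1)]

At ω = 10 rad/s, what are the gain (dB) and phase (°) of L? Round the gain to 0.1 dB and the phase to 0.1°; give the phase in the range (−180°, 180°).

-83.0 dB, -46.7°

At ω = 10 rad/s:
pole (1 + j10·0.1) = 1 + j1 → |·| ≈ 1.4142, ∠ ≈ 45.00°
pole (1 + j10·0.002) = 1 + j0.02 → |·| ≈ 1.0002, ∠ ≈ 1.15°
pole (1 + j10·0.001) = 1 + j0.01 → |·| ≈ 1, ∠ ≈ 0.57°
|L| = 0.0001 · 1 / (1.4142 · 1.0002 · 1) ≈ 7.0697e-05
Gain = 20 log₁₀(7.0697e-05) ≈ -83.01 dB
∠L = (0°) − (45.00° + 1.15° + 0.57°) = -46.72°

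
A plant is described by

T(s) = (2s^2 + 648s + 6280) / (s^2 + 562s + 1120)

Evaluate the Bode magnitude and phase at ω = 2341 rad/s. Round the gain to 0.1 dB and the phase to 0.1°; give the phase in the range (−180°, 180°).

Substitute s = j2341:
Numerator: 2(j2341)^2 + 648(j2341) + 6280 = -10954282 + j1516968
Denominator: (j2341)^2 + 562(j2341) + 1120 = -5479161 + j1315642
|N| = √(10954282² + 1516968²) ≈ 1.1059e+07, ∠N ≈ 172.12°
|D| = √(5479161² + 1315642²) ≈ 5.6349e+06, ∠D ≈ 166.50°
|T| = 1.1059e+07 / 5.6349e+06 ≈ 1.9626
Gain = 20 log₁₀(1.9626) ≈ 5.86 dB
∠T = 172.12° − 166.50° = 5.62°

5.9 dB, 5.6°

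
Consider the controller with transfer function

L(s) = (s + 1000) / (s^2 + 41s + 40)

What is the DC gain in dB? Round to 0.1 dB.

28.0 dB

L(0) = 1000 / 40 = 25
20 log₁₀(25) ≈ 27.96 dB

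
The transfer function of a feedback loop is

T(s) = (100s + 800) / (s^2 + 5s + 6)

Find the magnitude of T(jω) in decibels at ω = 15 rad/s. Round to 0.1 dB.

Substitute s = j15:
Numerator: 100(j15) + 800 = 800 + j1500
Denominator: (j15)^2 + 5(j15) + 6 = -219 + j75
|N| = √(800² + 1500²) ≈ 1700, ∠N ≈ 61.93°
|D| = √(219² + 75²) ≈ 231.49, ∠D ≈ 161.10°
|T| = 1700 / 231.49 ≈ 7.3437
Gain = 20 log₁₀(7.3437) ≈ 17.32 dB

17.3 dB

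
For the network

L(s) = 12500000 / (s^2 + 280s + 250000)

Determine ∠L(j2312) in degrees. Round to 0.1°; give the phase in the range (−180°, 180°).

-172.8°

At s = jω = j2312:
quadratic: (j2312)² + 280·j2312 + 250000 = -5095344 + j647360 → |·| ≈ 5.1363e+06, ∠ ≈ 172.76°
∠L = 0.00° − 172.76° = -172.76°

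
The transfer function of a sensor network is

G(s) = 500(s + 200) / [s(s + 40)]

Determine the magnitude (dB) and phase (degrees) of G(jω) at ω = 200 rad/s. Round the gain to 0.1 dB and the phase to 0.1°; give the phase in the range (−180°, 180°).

At s = jω = j200:
zero (s+200): 200 + j200 → |·| = √(200²+200²) = √80000 ≈ 282.84, ∠ = arctan(200/200) ≈ 45.00°
pole (s+40): 40 + j200 → |·| = √(40²+200²) = √41600 ≈ 203.96, ∠ = arctan(200/40) ≈ 78.69°
pole at origin: |s| = 200, ∠ = 90.00° (in denominator)
|G| = 500 · 282.84 / 40792 ≈ 3.4669
Gain = 20 log₁₀(3.4669) ≈ 10.80 dB
∠G = 45.00° − 168.69° = -123.69°

10.8 dB, -123.7°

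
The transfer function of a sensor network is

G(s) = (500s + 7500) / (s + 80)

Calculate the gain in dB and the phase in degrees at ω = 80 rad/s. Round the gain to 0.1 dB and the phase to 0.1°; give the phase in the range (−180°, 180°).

51.1 dB, 34.4°

Substitute s = j80:
Numerator: 500(j80) + 7500 = 7500 + j40000
Denominator: (j80) + 80 = 80 + j80
|N| = √(7500² + 40000²) ≈ 40697, ∠N ≈ 79.38°
|D| = √(80² + 80²) ≈ 113.14, ∠D ≈ 45.00°
|G| = 40697 / 113.14 ≈ 359.7
Gain = 20 log₁₀(359.7) ≈ 51.12 dB
∠G = 79.38° − 45.00° = 34.38°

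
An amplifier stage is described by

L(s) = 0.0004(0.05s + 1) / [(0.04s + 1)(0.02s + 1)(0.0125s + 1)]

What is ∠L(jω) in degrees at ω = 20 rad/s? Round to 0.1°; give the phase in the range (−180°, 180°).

-29.5°

At ω = 20 rad/s:
zero (1 + j20·0.05) = 1 + j1 → |·| ≈ 1.4142, ∠ ≈ 45.00°
pole (1 + j20·0.04) = 1 + j0.8 → |·| ≈ 1.2806, ∠ ≈ 38.66°
pole (1 + j20·0.02) = 1 + j0.4 → |·| ≈ 1.077, ∠ ≈ 21.80°
pole (1 + j20·0.0125) = 1 + j0.25 → |·| ≈ 1.0308, ∠ ≈ 14.04°
∠L = (45.00°) − (38.66° + 21.80° + 14.04°) = -29.50°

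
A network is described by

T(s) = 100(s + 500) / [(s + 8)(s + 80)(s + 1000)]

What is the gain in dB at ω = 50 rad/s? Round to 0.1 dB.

At s = jω = j50:
zero (s+500): 500 + j50 → |·| = √(500²+50²) = √252500 ≈ 502.49, ∠ = arctan(50/500) ≈ 5.71°
pole (s+8): 8 + j50 → |·| = √(8²+50²) = √2564 ≈ 50.636, ∠ = arctan(50/8) ≈ 80.91°
pole (s+80): 80 + j50 → |·| = √(80²+50²) = √8900 ≈ 94.34, ∠ = arctan(50/80) ≈ 32.01°
pole (s+1000): 1000 + j50 → |·| = √(1000²+50²) = √1002500 ≈ 1001.2, ∠ = arctan(50/1000) ≈ 2.86°
|T| = 100 · 502.49 / 4.7827e+06 ≈ 0.010506
Gain = 20 log₁₀(0.010506) ≈ -39.57 dB

-39.6 dB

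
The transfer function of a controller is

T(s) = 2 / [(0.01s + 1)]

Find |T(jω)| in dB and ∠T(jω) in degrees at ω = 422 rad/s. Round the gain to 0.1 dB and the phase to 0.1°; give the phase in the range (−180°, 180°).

At ω = 422 rad/s:
pole (1 + j422·0.01) = 1 + j4.22 → |·| ≈ 4.3369, ∠ ≈ 76.67°
|T| = 2 · 1 / (4.3369) ≈ 0.46116
Gain = 20 log₁₀(0.46116) ≈ -6.72 dB
∠T = (0°) − (76.67°) = -76.67°

-6.7 dB, -76.7°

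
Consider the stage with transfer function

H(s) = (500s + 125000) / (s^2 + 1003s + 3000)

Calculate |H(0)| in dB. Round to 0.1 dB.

32.4 dB

H(0) = 125000 / 3000 ≈ 41.667
20 log₁₀(41.667) ≈ 32.40 dB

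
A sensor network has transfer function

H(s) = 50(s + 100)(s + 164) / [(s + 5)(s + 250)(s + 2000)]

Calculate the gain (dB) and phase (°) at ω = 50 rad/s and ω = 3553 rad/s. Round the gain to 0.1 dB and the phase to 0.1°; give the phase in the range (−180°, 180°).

ω = 50: -28.5 dB, -53.5°; ω = 3553: -38.2 dB, -60.8°

At s = jω = j50:
zero (s+100): 100 + j50 → |·| = √(100²+50²) = √12500 ≈ 111.8, ∠ = arctan(50/100) ≈ 26.57°
zero (s+164): 164 + j50 → |·| = √(164²+50²) = √29396 ≈ 171.45, ∠ = arctan(50/164) ≈ 16.96°
pole (s+5): 5 + j50 → |·| = √(5²+50²) = √2525 ≈ 50.249, ∠ = arctan(50/5) ≈ 84.29°
pole (s+250): 250 + j50 → |·| = √(250²+50²) = √65000 ≈ 254.95, ∠ = arctan(50/250) ≈ 11.31°
pole (s+2000): 2000 + j50 → |·| = √(2000²+50²) = √4002500 ≈ 2000.6, ∠ = arctan(50/2000) ≈ 1.43°
|H| = 50 · 19168 / 2.563e+07 ≈ 0.037394
Gain = 20 log₁₀(0.037394) ≈ -28.54 dB
∠H = 43.53° − 97.03° = -53.50°

At s = jω = j3553:
zero (s+100): 100 + j3553 → |·| = √(100²+3553²) = √12633809 ≈ 3554.4, ∠ = arctan(3553/100) ≈ 88.39°
zero (s+164): 164 + j3553 → |·| = √(164²+3553²) = √12650705 ≈ 3556.8, ∠ = arctan(3553/164) ≈ 87.36°
pole (s+5): 5 + j3553 → |·| = √(5²+3553²) = √12623834 ≈ 3553, ∠ = arctan(3553/5) ≈ 89.92°
pole (s+250): 250 + j3553 → |·| = √(250²+3553²) = √12686309 ≈ 3561.8, ∠ = arctan(3553/250) ≈ 85.98°
pole (s+2000): 2000 + j3553 → |·| = √(2000²+3553²) = √16623809 ≈ 4077.2, ∠ = arctan(3553/2000) ≈ 60.62°
|H| = 50 · 1.2642e+07 / 5.1597e+10 ≈ 0.012251
Gain = 20 log₁₀(0.012251) ≈ -38.24 dB
∠H = 175.75° − 236.52° = -60.77°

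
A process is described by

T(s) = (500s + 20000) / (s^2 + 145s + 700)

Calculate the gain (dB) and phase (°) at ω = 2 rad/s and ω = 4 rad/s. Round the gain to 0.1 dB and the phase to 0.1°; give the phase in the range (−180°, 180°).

ω = 2: 28.5 dB, -19.8°; ω = 4: 27.0 dB, -34.6°

Substitute s = j2:
Numerator: 500(j2) + 20000 = 20000 + j1000
Denominator: (j2)^2 + 145(j2) + 700 = 696 + j290
|N| = √(20000² + 1000²) ≈ 20025, ∠N ≈ 2.86°
|D| = √(696² + 290²) ≈ 754, ∠D ≈ 22.62°
|T| = 20025 / 754 ≈ 26.558
Gain = 20 log₁₀(26.558) ≈ 28.48 dB
∠T = 2.86° − 22.62° = -19.76°

Substitute s = j4:
Numerator: 500(j4) + 20000 = 20000 + j2000
Denominator: (j4)^2 + 145(j4) + 700 = 684 + j580
|N| = √(20000² + 2000²) ≈ 20100, ∠N ≈ 5.71°
|D| = √(684² + 580²) ≈ 896.8, ∠D ≈ 40.30°
|T| = 20100 / 896.8 ≈ 22.413
Gain = 20 log₁₀(22.413) ≈ 27.01 dB
∠T = 5.71° − 40.30° = -34.59°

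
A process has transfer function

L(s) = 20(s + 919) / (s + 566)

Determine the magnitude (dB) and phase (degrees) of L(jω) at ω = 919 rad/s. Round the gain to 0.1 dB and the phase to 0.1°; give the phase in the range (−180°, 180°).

27.6 dB, -13.4°

At s = jω = j919:
zero (s+919): 919 + j919 → |·| = √(919²+919²) = √1689122 ≈ 1299.7, ∠ = arctan(919/919) ≈ 45.00°
pole (s+566): 566 + j919 → |·| = √(566²+919²) = √1164917 ≈ 1079.3, ∠ = arctan(919/566) ≈ 58.37°
|L| = 20 · 1299.7 / 1079.3 ≈ 24.084
Gain = 20 log₁₀(24.084) ≈ 27.63 dB
∠L = 45.00° − 58.37° = -13.37°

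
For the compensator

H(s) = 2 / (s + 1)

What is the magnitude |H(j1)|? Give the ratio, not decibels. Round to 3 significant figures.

Substitute s = j1:
Numerator: 2 = 2 + j0
Denominator: (j1) + 1 = 1 + j1
|N| = √(2² + 0²) ≈ 2, ∠N ≈ 0.00°
|D| = √(1² + 1²) ≈ 1.4142, ∠D ≈ 45.00°
|H| = 2 / 1.4142 ≈ 1.4142

1.41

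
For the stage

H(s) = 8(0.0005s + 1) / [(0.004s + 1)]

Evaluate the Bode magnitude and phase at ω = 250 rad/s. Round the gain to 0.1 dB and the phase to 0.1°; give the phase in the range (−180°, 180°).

15.1 dB, -37.9°

At ω = 250 rad/s:
zero (1 + j250·0.0005) = 1 + j0.125 → |·| ≈ 1.0078, ∠ ≈ 7.13°
pole (1 + j250·0.004) = 1 + j1 → |·| ≈ 1.4142, ∠ ≈ 45.00°
|H| = 8 · 1.0078 / (1.4142) ≈ 5.701
Gain = 20 log₁₀(5.701) ≈ 15.12 dB
∠H = (7.13°) − (45.00°) = -37.87°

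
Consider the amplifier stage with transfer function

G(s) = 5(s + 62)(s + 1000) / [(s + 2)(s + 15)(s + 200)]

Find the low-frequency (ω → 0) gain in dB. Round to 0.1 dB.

G(0) = 5·62·1000 / (2·15·200) ≈ 51.667
20 log₁₀(51.667) ≈ 34.26 dB

34.3 dB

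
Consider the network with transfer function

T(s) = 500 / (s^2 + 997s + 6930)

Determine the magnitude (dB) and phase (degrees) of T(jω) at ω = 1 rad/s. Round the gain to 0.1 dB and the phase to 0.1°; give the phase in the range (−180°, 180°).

-22.9 dB, -8.2°

Substitute s = j1:
Numerator: 500 = 500 + j0
Denominator: (j1)^2 + 997(j1) + 6930 = 6929 + j997
|N| = √(500² + 0²) ≈ 500, ∠N ≈ 0.00°
|D| = √(6929² + 997²) ≈ 7000.4, ∠D ≈ 8.19°
|T| = 500 / 7000.4 ≈ 0.071424
Gain = 20 log₁₀(0.071424) ≈ -22.92 dB
∠T = 0.00° − 8.19° = -8.19°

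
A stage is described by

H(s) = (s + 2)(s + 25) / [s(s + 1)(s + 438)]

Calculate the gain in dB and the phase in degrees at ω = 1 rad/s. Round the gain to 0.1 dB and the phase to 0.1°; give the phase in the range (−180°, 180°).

At s = jω = j1:
zero (s+2): 2 + j1 → |·| = √(2²+1²) = √5 ≈ 2.2361, ∠ = arctan(1/2) ≈ 26.57°
zero (s+25): 25 + j1 → |·| = √(25²+1²) = √626 ≈ 25.02, ∠ = arctan(1/25) ≈ 2.29°
pole (s+1): 1 + j1 → |·| = √(1²+1²) = √2 ≈ 1.4142, ∠ = arctan(1/1) ≈ 45.00°
pole (s+438): 438 + j1 → |·| = √(438²+1²) = √191845 ≈ 438, ∠ = arctan(1/438) ≈ 0.13°
pole at origin: |s| = 1, ∠ = 90.00° (in denominator)
|H| = 1 · 55.947 / 619.42 ≈ 0.090322
Gain = 20 log₁₀(0.090322) ≈ -20.88 dB
∠H = 28.86° − 135.13° = -106.27°

-20.9 dB, -106.3°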